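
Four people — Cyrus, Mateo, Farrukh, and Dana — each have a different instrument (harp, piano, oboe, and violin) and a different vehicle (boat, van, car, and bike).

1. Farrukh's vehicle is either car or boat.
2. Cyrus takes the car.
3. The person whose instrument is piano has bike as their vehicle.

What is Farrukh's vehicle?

boat

Clue 1 rules out bike and van for Farrukh's vehicle.
With clues 1–2, car is impossible for Farrukh's vehicle.
That leaves boat.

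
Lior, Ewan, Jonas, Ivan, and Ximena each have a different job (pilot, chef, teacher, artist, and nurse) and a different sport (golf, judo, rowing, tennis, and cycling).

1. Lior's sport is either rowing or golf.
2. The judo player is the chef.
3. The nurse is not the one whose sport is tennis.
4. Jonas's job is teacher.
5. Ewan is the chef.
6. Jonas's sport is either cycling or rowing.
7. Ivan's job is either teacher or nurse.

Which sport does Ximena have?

With clues 1–5, judo is impossible for Ximena's sport.
With clues 1–7, cycling, golf, and rowing are impossible for Ximena's sport.
That leaves tennis.

tennis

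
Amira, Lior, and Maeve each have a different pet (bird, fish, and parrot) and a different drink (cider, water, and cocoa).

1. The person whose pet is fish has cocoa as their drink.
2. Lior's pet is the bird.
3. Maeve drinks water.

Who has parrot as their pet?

Maeve

With clues 1–2, Lior is impossible for the one with pet parrot.
With clues 1–3, Amira is impossible for the one with pet parrot.
That leaves Maeve.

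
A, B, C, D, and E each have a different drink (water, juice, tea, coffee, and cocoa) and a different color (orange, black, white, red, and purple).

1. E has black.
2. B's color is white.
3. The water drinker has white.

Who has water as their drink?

With clues 1–3, A, C, D, and E are impossible for the one with drink water.
That leaves B.

B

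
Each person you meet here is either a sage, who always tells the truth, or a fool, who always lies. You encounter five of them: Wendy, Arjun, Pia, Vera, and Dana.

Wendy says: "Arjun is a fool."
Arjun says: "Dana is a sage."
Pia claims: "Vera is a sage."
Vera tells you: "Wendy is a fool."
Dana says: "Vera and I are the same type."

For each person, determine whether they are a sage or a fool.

Wendy: fool, Arjun: sage, Pia: sage, Vera: sage, Dana: sage

Consider Wendy. Suppose Wendy is a sage.
Then no assignment of the remaining roles makes every statement match its speaker's type — contradiction.
So Wendy is a fool.
With that fixed, Vera's statement is true, so Vera is a sage.
With that fixed, Pia's statement is true, so Pia is a sage.
Consider Arjun. Suppose Arjun is a fool.
Then Wendy's statement comes out true, contradicting Wendy being a fool.
So Arjun is a sage.
Consider Dana. Suppose Dana is a fool.
Then Arjun's statement comes out false, contradicting Arjun being a sage.
So Dana is a sage.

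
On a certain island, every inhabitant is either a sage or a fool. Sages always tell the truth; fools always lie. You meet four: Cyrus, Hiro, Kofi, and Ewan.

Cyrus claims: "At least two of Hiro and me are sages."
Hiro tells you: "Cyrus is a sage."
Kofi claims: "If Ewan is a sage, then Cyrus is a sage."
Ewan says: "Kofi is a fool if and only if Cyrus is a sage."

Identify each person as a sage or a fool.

Cyrus: sage, Hiro: sage, Kofi: sage, Ewan: fool

Consider Cyrus. Suppose Cyrus is a fool.
Then no assignment of the remaining roles makes every statement match its speaker's type — contradiction.
So Cyrus is a sage.
With that fixed, Hiro's statement is true, so Hiro is a sage.
With that fixed, Kofi's statement is true, so Kofi is a sage.
With that fixed, Ewan's statement is false, so Ewan is a fool.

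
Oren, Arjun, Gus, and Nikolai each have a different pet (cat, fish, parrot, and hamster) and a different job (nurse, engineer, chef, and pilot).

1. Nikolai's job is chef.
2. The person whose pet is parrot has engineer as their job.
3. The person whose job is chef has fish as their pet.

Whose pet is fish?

Nikolai

With clues 1–3, Arjun, Gus, and Oren are impossible for the one with pet fish.
That leaves Nikolai.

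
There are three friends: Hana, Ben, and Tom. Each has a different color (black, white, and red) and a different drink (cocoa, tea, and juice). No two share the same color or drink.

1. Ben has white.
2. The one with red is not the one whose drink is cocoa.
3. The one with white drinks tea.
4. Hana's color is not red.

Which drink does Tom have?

juice

With clues 1–3, tea is impossible for Tom's drink.
With clues 1–4, cocoa is impossible for Tom's drink.
That leaves juice.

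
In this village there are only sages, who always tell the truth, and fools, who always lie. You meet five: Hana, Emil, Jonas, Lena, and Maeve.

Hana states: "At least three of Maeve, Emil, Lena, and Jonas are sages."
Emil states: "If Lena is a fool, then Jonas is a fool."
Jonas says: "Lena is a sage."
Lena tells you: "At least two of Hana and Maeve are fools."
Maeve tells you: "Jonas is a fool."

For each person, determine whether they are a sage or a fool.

Hana: fool, Emil: sage, Jonas: fool, Lena: fool, Maeve: sage

Consider Hana. Suppose Hana is a sage.
Then no assignment of the remaining roles makes every statement match its speaker's type — contradiction.
So Hana is a fool.
Consider Emil. Suppose Emil is a fool.
Then no assignment of the remaining roles makes every statement match its speaker's type — contradiction.
So Emil is a sage.
Consider Jonas. Suppose Jonas is a sage.
Then no assignment of the remaining roles makes every statement match its speaker's type — contradiction.
So Jonas is a fool.
With that fixed, Maeve's statement is true, so Maeve is a sage.
With that fixed, Lena's statement is false, so Lena is a fool.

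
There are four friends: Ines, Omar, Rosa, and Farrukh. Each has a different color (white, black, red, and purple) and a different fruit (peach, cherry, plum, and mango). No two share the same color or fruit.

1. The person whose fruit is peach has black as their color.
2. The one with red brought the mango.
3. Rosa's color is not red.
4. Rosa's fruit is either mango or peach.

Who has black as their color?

With clues 1–4, Farrukh, Ines, and Omar are impossible for the one with color black.
That leaves Rosa.

Rosa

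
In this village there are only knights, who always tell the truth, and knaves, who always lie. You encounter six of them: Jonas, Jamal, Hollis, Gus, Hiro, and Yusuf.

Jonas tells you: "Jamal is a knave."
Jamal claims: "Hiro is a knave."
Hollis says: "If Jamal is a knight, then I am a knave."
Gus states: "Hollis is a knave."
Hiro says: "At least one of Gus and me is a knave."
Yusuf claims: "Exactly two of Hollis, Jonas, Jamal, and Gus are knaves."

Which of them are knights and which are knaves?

Consider Jonas. Suppose Jonas is a knave.
Then no assignment of the remaining roles makes every statement match its speaker's type — contradiction.
So Jonas is a knight.
Consider Jamal. Suppose Jamal is a knight.
Then Jonas's statement comes out false, contradicting Jonas being a knight.
So Jamal is a knave.
With that fixed, Hollis's statement is true, so Hollis is a knight.
With that fixed, Gus's statement is false, so Gus is a knave.
With that fixed, Hiro's statement is true, so Hiro is a knight.
With that fixed, Yusuf's statement is true, so Yusuf is a knight.

Jonas: knight, Jamal: knave, Hollis: knight, Gus: knave, Hiro: knight, Yusuf: knight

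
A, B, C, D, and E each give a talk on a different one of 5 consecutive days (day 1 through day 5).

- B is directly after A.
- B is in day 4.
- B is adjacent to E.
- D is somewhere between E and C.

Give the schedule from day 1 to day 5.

C, D, A, B, E

From clue 1: A is in {1,2,3,4}.
From clues 1–2: A → day 3, B → day 4.
From clues 1–3: E → day 5.
From clues 1–4: C → day 1, D → day 2.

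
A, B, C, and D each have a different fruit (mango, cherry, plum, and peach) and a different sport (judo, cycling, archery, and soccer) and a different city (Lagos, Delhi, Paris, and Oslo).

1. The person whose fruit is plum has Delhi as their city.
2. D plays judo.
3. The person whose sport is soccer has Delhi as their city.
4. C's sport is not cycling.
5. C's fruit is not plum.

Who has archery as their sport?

With clues 1–2, D is impossible for the one with sport archery.
With clues 1–5, A and B are impossible for the one with sport archery.
That leaves C.

C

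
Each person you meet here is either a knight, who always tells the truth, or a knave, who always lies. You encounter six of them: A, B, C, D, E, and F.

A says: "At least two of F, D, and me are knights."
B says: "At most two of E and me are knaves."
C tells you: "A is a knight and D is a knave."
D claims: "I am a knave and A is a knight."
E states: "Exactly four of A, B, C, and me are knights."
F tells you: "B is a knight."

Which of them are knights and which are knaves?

A: knave, B: knight, C: knave, D: knave, E: knave, F: knight

Regardless of anyone's role, B's statement is true, so B is a knight.
With that fixed, F's statement is true, so F is a knight.
Consider A. Suppose A is a knight.
Then whichever role D has, D's statement has the wrong truth value — contradiction.
So A is a knave.
With that fixed, C's statement is false, so C is a knave.
With that fixed, D's statement is false, so D is a knave.
With that fixed, E's statement is false, so E is a knave.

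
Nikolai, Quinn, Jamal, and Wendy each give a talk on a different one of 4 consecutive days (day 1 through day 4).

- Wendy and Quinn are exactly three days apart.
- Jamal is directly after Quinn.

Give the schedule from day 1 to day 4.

Quinn, Jamal, Nikolai, Wendy

From clue 1: Nikolai is in {2,3}.
From clues 1–2: Quinn → day 1, Jamal → day 2, Nikolai → day 3, Wendy → day 4.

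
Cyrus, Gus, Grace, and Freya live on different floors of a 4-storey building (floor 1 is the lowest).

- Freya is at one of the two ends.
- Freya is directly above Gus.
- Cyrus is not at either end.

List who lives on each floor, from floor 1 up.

From clue 1: Freya is in {1,4}.
From clues 1–2: Gus → floor 3, Freya → floor 4.
From clues 1–3: Grace → floor 1, Cyrus → floor 2.

Grace, Cyrus, Gus, Freya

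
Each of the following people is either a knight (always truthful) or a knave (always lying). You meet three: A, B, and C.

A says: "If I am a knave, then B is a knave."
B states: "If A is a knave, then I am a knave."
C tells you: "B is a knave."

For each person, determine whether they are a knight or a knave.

A: knight, B: knight, C: knave

Consider A. Suppose A is a knave.
Then whichever role B has, B's statement has the wrong truth value — contradiction.
So A is a knight.
With that fixed, B's statement is true, so B is a knight.
With that fixed, C's statement is false, so C is a knave.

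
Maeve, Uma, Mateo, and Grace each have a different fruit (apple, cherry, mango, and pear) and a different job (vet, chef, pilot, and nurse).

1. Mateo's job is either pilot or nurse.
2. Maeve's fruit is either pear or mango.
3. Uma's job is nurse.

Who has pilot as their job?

With clues 1–3, Grace, Maeve, and Uma are impossible for the one with job pilot.
That leaves Mateo.

Mateo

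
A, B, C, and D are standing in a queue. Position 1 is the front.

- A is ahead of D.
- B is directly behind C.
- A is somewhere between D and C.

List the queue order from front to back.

C, B, A, D

From clue 1: A is in {1,2,3}.
From clues 1–2: A is in {1,3}.
From clues 1–3: C → position 1, B → position 2, A → position 3, D → position 4.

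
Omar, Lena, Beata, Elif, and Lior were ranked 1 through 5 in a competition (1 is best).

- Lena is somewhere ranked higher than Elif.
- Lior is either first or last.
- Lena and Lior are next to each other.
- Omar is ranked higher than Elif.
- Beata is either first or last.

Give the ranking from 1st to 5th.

Lior, Lena, Omar, Elif, Beata

From clue 1: Lena is in {1,2,3,4}.
From clues 1–2: Lior is in {1,5}.
From clues 1–3: Lior → rank 1, Lena → rank 2.
From clues 1–4: Omar is in {3,4}.
From clues 1–5: Omar → rank 3, Elif → rank 4, Beata → rank 5.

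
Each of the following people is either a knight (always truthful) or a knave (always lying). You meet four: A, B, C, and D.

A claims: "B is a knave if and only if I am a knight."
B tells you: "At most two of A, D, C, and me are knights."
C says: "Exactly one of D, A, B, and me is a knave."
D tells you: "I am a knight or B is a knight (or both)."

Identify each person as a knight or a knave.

A: knight, B: knave, C: knight, D: knight

Consider A. Suppose A is a knave.
Then no assignment of the remaining roles makes every statement match its speaker's type — contradiction.
So A is a knight.
Consider B. Suppose B is a knight.
Then A's statement comes out false, contradicting A being a knight.
So B is a knave.
Consider C. Suppose C is a knave.
Then B's statement comes out true, contradicting B being a knave.
So C is a knight.
Consider D. Suppose D is a knave.
Then B's statement comes out true, contradicting B being a knave.
So D is a knight.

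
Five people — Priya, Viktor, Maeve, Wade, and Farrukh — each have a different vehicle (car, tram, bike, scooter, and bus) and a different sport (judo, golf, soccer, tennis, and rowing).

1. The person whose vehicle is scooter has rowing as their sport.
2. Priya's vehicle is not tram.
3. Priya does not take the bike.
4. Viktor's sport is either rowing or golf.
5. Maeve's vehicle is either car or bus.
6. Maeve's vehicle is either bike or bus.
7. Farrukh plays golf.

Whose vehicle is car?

With clues 1–6, Maeve is impossible for the one with vehicle car.
With clues 1–7, Farrukh, Viktor, and Wade are impossible for the one with vehicle car.
That leaves Priya.

Priya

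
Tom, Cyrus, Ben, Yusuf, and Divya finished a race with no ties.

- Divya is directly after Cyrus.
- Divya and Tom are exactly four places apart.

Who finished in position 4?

With clues 1–2, Ben, Divya, Tom, and Yusuf are ruled out for place 4.
So place 4 is Cyrus.

Cyrus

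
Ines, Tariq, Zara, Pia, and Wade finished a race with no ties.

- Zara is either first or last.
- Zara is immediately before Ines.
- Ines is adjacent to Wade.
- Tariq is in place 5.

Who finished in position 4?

With clue 1, Zara is ruled out for place 4.
With clues 1–2, Ines is ruled out for place 4.
With clues 1–3, Wade is ruled out for place 4.
With clues 1–4, Tariq is ruled out for place 4.
So place 4 is Pia.

Pia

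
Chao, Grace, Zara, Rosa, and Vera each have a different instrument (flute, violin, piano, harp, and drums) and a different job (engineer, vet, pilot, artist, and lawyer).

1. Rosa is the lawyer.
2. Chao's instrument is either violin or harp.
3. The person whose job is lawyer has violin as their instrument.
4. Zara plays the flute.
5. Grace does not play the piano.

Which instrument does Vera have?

piano

With clues 1–3, harp and violin are impossible for Vera's instrument.
With clues 1–4, flute is impossible for Vera's instrument.
With clues 1–5, drums is impossible for Vera's instrument.
That leaves piano.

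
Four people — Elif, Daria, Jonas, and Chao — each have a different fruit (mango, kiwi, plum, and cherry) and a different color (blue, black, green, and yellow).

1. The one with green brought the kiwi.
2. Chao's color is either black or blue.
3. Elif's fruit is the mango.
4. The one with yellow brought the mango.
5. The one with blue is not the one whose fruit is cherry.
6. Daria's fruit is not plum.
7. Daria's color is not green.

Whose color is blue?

With clues 1–4, Elif is impossible for the one with color blue.
With clues 1–6, Daria is impossible for the one with color blue.
With clues 1–7, Jonas is impossible for the one with color blue.
That leaves Chao.

Chao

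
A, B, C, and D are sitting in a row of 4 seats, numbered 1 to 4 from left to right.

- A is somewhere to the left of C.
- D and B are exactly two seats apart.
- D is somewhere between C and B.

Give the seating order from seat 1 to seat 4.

From clue 1: A is in {1,2,3}.
From clues 1–2: A is in {1,2}.
From clues 1–3: B → seat 1, A → seat 2, D → seat 3, C → seat 4.

B, A, D, C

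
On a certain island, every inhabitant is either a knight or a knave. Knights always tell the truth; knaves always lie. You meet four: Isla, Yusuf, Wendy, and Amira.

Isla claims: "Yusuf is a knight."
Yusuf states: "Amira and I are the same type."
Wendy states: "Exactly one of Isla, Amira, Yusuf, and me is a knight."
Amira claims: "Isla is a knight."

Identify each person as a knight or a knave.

Consider Isla. Suppose Isla is a knave.
Then no assignment of the remaining roles makes every statement match its speaker's type — contradiction.
So Isla is a knight.
With that fixed, Amira's statement is true, so Amira is a knight.
With that fixed, Wendy's statement is false, so Wendy is a knave.
Consider Yusuf. Suppose Yusuf is a knave.
Then Isla's statement comes out false, contradicting Isla being a knight.
So Yusuf is a knight.

Isla: knight, Yusuf: knight, Wendy: knave, Amira: knight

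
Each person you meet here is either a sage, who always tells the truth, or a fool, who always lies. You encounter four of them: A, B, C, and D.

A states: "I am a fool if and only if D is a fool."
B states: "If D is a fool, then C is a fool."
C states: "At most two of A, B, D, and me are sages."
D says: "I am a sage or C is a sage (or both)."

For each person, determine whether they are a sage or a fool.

A: sage, B: sage, C: fool, D: sage

Consider A. Suppose A is a fool.
Then no assignment of the remaining roles makes every statement match its speaker's type — contradiction.
So A is a sage.
Consider B. Suppose B is a fool.
Then no assignment of the remaining roles makes every statement match its speaker's type — contradiction.
So B is a sage.
Consider C. Suppose C is a sage.
Then C's own statement would have to be true, but it can't be — contradiction.
So C is a fool.
Consider D. Suppose D is a fool.
Then A's statement comes out false, contradicting A being a sage.
So D is a sage.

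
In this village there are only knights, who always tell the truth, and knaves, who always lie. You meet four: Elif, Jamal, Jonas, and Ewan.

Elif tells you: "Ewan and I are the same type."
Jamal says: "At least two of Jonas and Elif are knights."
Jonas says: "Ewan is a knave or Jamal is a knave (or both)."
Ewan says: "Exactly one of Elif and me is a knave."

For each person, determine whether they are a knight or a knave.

Elif: knave, Jamal: knave, Jonas: knight, Ewan: knight

Consider Elif. Suppose Elif is a knight.
Then whichever role Ewan has, Ewan's statement has the wrong truth value — contradiction.
So Elif is a knave.
With that fixed, Jamal's statement is false, so Jamal is a knave.
With that fixed, Jonas's statement is true, so Jonas is a knight.
Consider Ewan. Suppose Ewan is a knave.
Then Elif's statement comes out true, contradicting Elif being a knave.
So Ewan is a knight.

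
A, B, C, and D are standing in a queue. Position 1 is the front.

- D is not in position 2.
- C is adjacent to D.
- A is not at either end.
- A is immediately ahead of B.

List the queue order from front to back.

From clue 1: D is in {1,3,4}.
From clues 1–2: C is in {2,3,4}.
From clues 1–3: A is in {2,3}.
From clues 1–4: D → position 1, C → position 2, A → position 3, B → position 4.

D, C, A, B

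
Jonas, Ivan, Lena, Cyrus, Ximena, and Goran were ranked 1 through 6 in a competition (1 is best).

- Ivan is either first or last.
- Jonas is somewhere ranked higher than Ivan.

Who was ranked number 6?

Ivan

With clues 1–2, Cyrus, Goran, Jonas, Lena, and Ximena are ruled out for rank 6.
So rank 6 is Ivan.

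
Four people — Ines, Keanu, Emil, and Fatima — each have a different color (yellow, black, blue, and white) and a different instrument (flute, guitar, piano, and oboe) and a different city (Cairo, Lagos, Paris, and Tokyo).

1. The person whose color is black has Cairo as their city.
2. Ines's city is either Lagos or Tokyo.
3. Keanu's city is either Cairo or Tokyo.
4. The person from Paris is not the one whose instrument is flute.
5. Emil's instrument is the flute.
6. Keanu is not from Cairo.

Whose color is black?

With clues 1–2, Ines is impossible for the one with color black.
With clues 1–5, Fatima is impossible for the one with color black.
With clues 1–6, Keanu is impossible for the one with color black.
That leaves Emil.

Emil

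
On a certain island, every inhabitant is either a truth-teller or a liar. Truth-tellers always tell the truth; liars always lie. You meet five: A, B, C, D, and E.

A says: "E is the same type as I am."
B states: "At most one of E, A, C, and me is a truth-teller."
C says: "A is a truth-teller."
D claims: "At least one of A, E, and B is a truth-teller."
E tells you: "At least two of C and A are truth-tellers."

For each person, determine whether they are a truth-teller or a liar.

A: truth-teller, B: liar, C: truth-teller, D: truth-teller, E: truth-teller

Consider A. Suppose A is a liar.
Then no assignment of the remaining roles makes every statement match its speaker's type — contradiction.
So A is a truth-teller.
With that fixed, C's statement is true, so C is a truth-teller.
With that fixed, D's statement is true, so D is a truth-teller.
With that fixed, E's statement is true, so E is a truth-teller.
With that fixed, B's statement is false, so B is a liar.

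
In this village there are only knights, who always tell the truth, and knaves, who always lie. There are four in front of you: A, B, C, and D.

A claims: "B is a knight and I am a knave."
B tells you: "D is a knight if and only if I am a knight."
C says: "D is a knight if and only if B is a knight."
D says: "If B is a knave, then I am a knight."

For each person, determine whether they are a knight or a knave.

Consider A. Suppose A is a knight.
Then A's own statement would have to be true, but it can't be — contradiction.
So A is a knave.
Consider B. Suppose B is a knight.
Then A's statement comes out true, contradicting A being a knave.
So B is a knave.
Consider C. Suppose C is a knight.
Then no assignment of the remaining roles makes every statement match its speaker's type — contradiction.
So C is a knave.
Consider D. Suppose D is a knave.
Then B's statement comes out true, contradicting B being a knave.
So D is a knight.

A: knave, B: knave, C: knave, D: knight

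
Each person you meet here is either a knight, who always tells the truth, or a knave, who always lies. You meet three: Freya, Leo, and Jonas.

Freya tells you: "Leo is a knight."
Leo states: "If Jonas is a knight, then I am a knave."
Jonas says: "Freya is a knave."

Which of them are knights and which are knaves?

Consider Freya. Suppose Freya is a knave.
Then no assignment of the remaining roles makes every statement match its speaker's type — contradiction.
So Freya is a knight.
With that fixed, Jonas's statement is false, so Jonas is a knave.
With that fixed, Leo's statement is true, so Leo is a knight.

Freya: knight, Leo: knight, Jonas: knave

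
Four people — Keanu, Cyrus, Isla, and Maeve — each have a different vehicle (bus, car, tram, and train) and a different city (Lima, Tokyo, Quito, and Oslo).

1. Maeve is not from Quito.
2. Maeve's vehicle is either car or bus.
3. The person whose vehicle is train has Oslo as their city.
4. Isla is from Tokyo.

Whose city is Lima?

Maeve

With clues 1–4, Cyrus, Isla, and Keanu are impossible for the one with city Lima.
That leaves Maeve.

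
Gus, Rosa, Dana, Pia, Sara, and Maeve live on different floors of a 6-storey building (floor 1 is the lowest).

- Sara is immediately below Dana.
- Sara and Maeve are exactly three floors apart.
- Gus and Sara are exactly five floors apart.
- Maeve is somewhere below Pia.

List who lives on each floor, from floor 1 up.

From clue 1: Dana is in {2,3,4,5,6}.
From clues 1–3: Sara → floor 1, Dana → floor 2, Maeve → floor 4, Gus → floor 6.
From clues 1–4: Rosa → floor 3, Pia → floor 5.

Sara, Dana, Rosa, Maeve, Pia, Gus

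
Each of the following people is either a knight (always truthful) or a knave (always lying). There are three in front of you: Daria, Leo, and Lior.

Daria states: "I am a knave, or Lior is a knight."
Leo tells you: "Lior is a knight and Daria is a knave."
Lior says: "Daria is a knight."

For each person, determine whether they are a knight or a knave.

Daria: knight, Leo: knave, Lior: knight

Consider Daria. Suppose Daria is a knave.
Then Daria's own statement would have to be false, but it can't be — contradiction.
So Daria is a knight.
With that fixed, Leo's statement is false, so Leo is a knave.
With that fixed, Lior's statement is true, so Lior is a knight.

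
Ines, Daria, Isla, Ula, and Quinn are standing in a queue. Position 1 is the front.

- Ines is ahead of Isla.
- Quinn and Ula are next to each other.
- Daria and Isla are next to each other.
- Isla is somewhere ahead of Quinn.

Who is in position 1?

Ines

With clue 1, Isla is ruled out for position 1.
With clues 1–3, Daria is ruled out for position 1.
With clues 1–4, Quinn and Ula are ruled out for position 1.
So position 1 is Ines.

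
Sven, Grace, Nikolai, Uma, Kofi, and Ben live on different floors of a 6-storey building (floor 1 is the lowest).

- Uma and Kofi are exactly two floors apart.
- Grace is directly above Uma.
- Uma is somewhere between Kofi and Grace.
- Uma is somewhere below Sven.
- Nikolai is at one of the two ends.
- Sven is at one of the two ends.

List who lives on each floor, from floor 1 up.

From clues 1–2: Grace is in {2,3,4,5,6}.
From clues 1–3: Grace is in {4,5,6}.
From clues 1–4: Sven is in {5,6}.
From clues 1–6: Nikolai → floor 1, Kofi → floor 2, Ben → floor 3, Uma → floor 4, Grace → floor 5, Sven → floor 6.

Nikolai, Kofi, Ben, Uma, Grace, Sven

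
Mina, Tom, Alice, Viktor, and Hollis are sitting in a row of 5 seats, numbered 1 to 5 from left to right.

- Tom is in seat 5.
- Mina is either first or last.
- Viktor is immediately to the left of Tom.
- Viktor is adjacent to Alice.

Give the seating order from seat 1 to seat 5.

Mina, Hollis, Alice, Viktor, Tom

From clue 1: Tom → seat 5.
From clues 1–2: Mina → seat 1.
From clues 1–3: Viktor → seat 4.
From clues 1–4: Hollis → seat 2, Alice → seat 3.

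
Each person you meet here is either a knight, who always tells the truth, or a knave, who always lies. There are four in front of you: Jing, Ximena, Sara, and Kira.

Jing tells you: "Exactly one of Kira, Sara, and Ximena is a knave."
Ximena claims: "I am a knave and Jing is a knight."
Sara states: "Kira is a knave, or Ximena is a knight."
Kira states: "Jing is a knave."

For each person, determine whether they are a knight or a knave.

Consider Jing. Suppose Jing is a knight.
Then whichever role Ximena has, Ximena's statement has the wrong truth value — contradiction.
So Jing is a knave.
With that fixed, Ximena's statement is false, so Ximena is a knave.
With that fixed, Kira's statement is true, so Kira is a knight.
With that fixed, Sara's statement is false, so Sara is a knave.

Jing: knave, Ximena: knave, Sara: knave, Kira: knight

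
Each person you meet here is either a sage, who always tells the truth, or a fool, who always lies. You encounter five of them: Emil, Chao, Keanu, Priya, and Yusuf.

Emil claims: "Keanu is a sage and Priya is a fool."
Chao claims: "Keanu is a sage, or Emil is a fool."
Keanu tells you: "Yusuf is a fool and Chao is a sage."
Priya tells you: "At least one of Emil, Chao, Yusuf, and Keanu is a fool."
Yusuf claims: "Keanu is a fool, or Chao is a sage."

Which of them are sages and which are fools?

Emil: fool, Chao: sage, Keanu: fool, Priya: sage, Yusuf: sage

Consider Emil. Suppose Emil is a sage.
Then no assignment of the remaining roles makes every statement match its speaker's type — contradiction.
So Emil is a fool.
With that fixed, Chao's statement is true, so Chao is a sage.
With that fixed, Priya's statement is true, so Priya is a sage.
With that fixed, Yusuf's statement is true, so Yusuf is a sage.
With that fixed, Keanu's statement is false, so Keanu is a fool.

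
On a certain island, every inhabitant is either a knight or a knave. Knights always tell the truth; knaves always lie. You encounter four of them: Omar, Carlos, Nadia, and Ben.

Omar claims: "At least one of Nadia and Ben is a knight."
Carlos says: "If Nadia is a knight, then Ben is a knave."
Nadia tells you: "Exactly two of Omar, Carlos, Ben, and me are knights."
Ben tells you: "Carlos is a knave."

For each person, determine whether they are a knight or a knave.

Consider Omar. Suppose Omar is a knight.
Then no assignment of the remaining roles makes every statement match its speaker's type — contradiction.
So Omar is a knave.
Consider Carlos. Suppose Carlos is a knave.
Then no assignment of the remaining roles makes every statement match its speaker's type — contradiction.
So Carlos is a knight.
With that fixed, Ben's statement is false, so Ben is a knave.
Consider Nadia. Suppose Nadia is a knight.
Then Omar's statement comes out true, contradicting Omar being a knave.
So Nadia is a knave.

Omar: knave, Carlos: knight, Nadia: knave, Ben: knave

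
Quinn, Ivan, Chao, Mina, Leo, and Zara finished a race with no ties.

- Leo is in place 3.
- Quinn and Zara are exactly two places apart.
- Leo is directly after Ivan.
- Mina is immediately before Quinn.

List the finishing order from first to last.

From clue 1: Leo → place 3.
From clues 1–2: Quinn is in {2,4,6}.
From clues 1–3: Ivan → place 2.
From clues 1–4: Chao → place 1, Zara → place 4, Mina → place 5, Quinn → place 6.

Chao, Ivan, Leo, Zara, Mina, Quinn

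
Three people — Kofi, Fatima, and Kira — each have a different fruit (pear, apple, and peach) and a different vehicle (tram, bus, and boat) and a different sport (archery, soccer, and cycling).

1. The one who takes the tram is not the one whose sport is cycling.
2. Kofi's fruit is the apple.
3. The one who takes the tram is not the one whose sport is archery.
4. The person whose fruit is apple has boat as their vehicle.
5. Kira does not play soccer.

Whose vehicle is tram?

With clues 1–4, Kofi is impossible for the one with vehicle tram.
With clues 1–5, Kira is impossible for the one with vehicle tram.
That leaves Fatima.

Fatima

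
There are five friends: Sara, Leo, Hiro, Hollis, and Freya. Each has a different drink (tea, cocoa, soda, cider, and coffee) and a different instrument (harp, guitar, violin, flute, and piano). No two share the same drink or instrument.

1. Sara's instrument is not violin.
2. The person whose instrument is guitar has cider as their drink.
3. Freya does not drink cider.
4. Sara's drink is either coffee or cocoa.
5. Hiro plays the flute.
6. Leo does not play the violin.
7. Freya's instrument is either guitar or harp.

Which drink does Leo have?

cider

With clues 1–7, cocoa, coffee, soda, and tea are impossible for Leo's drink.
That leaves cider.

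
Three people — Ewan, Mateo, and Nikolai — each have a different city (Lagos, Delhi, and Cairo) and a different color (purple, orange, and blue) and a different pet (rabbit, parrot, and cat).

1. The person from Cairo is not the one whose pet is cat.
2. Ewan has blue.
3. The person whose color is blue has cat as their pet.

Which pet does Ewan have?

cat

With clues 1–3, parrot and rabbit are impossible for Ewan's pet.
That leaves cat.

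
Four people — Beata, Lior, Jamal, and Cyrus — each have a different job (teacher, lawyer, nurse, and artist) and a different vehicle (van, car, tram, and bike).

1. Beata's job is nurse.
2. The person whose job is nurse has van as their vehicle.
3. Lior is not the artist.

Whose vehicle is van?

With clues 1–2, Cyrus, Jamal, and Lior are impossible for the one with vehicle van.
That leaves Beata.

Beata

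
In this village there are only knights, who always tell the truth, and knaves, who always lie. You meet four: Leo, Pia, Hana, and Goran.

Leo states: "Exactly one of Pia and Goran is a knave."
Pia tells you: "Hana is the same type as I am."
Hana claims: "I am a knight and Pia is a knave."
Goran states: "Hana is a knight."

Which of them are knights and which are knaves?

Consider Leo. Suppose Leo is a knave.
Then no assignment of the remaining roles makes every statement match its speaker's type — contradiction.
So Leo is a knight.
Consider Pia. Suppose Pia is a knight.
Then no assignment of the remaining roles makes every statement match its speaker's type — contradiction.
So Pia is a knave.
Consider Hana. Suppose Hana is a knave.
Then Pia's statement comes out true, contradicting Pia being a knave.
So Hana is a knight.
With that fixed, Goran's statement is true, so Goran is a knight.

Leo: knight, Pia: knave, Hana: knight, Goran: knight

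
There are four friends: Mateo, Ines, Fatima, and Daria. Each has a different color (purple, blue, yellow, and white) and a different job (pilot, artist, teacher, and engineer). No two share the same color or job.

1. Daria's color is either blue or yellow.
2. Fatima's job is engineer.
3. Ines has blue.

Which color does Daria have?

Clue 1 rules out purple and white for Daria's color.
With clues 1–3, blue is impossible for Daria's color.
That leaves yellow.

yellow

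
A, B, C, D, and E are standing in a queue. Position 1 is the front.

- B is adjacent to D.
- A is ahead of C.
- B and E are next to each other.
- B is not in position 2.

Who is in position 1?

A

With clues 1–2, C is ruled out for position 1.
With clues 1–3, B is ruled out for position 1.
With clues 1–4, D and E are ruled out for position 1.
So position 1 is A.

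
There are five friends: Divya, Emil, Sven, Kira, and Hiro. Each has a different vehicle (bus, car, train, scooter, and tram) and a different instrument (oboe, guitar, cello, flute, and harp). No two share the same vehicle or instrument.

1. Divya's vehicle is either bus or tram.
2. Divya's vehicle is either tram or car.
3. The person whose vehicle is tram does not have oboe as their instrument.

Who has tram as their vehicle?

With clues 1–2, Emil, Hiro, Kira, and Sven are impossible for the one with vehicle tram.
That leaves Divya.

Divya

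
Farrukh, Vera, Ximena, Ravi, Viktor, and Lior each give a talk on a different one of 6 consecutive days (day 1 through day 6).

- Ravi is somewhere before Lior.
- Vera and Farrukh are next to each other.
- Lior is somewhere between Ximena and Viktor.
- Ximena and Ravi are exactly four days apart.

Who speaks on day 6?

With clue 1, Ravi is ruled out for day 6.
With clues 1–3, Lior is ruled out for day 6.
With clues 1–4, Farrukh, Vera, and Viktor are ruled out for day 6.
So day 6 is Ximena.

Ximena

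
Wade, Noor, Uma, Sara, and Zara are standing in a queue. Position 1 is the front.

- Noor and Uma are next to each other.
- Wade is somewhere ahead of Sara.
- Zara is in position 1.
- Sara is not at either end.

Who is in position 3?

Sara

With clues 1–3, Wade and Zara are ruled out for position 3.
With clues 1–4, Noor and Uma are ruled out for position 3.
So position 3 is Sara.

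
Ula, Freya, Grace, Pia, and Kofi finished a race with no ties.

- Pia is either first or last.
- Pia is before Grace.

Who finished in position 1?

Pia

With clues 1–2, Freya, Grace, Kofi, and Ula are ruled out for place 1.
So place 1 is Pia.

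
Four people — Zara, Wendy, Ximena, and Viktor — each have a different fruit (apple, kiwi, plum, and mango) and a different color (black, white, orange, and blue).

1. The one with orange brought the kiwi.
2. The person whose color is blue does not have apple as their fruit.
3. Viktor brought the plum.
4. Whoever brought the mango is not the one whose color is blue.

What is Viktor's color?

blue

With clues 1–3, orange is impossible for Viktor's color.
With clues 1–4, black and white are impossible for Viktor's color.
That leaves blue.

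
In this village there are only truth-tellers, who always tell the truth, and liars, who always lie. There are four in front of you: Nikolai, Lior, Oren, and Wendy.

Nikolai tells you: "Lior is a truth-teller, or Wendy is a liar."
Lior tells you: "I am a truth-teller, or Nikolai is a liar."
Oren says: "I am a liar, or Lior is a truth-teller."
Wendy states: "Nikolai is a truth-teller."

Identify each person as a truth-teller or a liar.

Nikolai: truth-teller, Lior: truth-teller, Oren: truth-teller, Wendy: truth-teller

Consider Nikolai. Suppose Nikolai is a liar.
Then no assignment of the remaining roles makes every statement match its speaker's type — contradiction.
So Nikolai is a truth-teller.
With that fixed, Wendy's statement is true, so Wendy is a truth-teller.
Consider Lior. Suppose Lior is a liar.
Then Nikolai's statement comes out false, contradicting Nikolai being a truth-teller.
So Lior is a truth-teller.
With that fixed, Oren's statement is true, so Oren is a truth-teller.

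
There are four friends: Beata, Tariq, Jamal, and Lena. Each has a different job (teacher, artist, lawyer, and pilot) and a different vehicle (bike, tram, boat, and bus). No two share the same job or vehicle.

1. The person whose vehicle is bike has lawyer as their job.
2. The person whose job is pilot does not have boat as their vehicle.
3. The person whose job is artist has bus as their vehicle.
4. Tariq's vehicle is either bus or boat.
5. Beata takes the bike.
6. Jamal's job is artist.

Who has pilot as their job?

Lena

With clues 1–4, Tariq is impossible for the one with job pilot.
With clues 1–5, Beata is impossible for the one with job pilot.
With clues 1–6, Jamal is impossible for the one with job pilot.
That leaves Lena.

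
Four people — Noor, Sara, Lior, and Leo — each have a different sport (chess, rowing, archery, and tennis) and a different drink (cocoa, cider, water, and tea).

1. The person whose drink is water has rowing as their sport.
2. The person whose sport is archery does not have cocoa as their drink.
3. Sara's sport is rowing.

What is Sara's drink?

With clues 1–3, cider, cocoa, and tea are impossible for Sara's drink.
That leaves water.

water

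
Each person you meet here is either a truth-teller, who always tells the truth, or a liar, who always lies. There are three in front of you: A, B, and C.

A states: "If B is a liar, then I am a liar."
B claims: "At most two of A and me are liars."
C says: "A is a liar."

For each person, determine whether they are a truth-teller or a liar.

A: truth-teller, B: truth-teller, C: liar

Regardless of anyone's role, B's statement is true, so B is a truth-teller.
With that fixed, A's statement is true, so A is a truth-teller.
With that fixed, C's statement is false, so C is a liar.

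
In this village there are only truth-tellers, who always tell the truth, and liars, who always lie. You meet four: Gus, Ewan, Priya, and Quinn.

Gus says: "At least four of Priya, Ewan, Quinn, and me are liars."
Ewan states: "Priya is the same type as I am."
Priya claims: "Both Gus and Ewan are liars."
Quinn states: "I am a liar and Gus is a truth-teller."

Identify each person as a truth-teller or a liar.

Consider Gus. Suppose Gus is a truth-teller.
Then Gus's own statement would have to be true, but it can't be — contradiction.
So Gus is a liar.
With that fixed, Quinn's statement is false, so Quinn is a liar.
Consider Ewan. Suppose Ewan is a truth-teller.
Then no assignment of the remaining roles makes every statement match its speaker's type — contradiction.
So Ewan is a liar.
With that fixed, Priya's statement is true, so Priya is a truth-teller.

Gus: liar, Ewan: liar, Priya: truth-teller, Quinn: liar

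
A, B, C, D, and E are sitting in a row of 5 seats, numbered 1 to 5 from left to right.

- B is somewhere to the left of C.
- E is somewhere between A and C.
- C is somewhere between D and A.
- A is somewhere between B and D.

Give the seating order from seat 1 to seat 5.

B, A, E, C, D

From clue 1: B is in {1,2,3,4}.
From clues 1–2: E is in {2,3,4}.
From clues 1–3: C is in {3,4}.
From clues 1–4: B → seat 1, A → seat 2, E → seat 3, C → seat 4, D → seat 5.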